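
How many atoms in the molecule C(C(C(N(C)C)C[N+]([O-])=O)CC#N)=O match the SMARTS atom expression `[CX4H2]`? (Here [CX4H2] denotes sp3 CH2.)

The query [CX4H2] means: sp3 carbon (X4) with exactly two hydrogens.
Check the 14 heavy atoms by environment: 2× C (H2, X4) → match; 2× C (H1, X4) → no; 1× C (H1, X3) → no; 2× O (H0, X1) → no; 1× N (H0, X3) → no; 2× C (H3, X4) → no; 1× C (H0, X2) → no; 1× N (H0, X1) → no; 1× N (charge +1, H0, X3) → no; 1× O (charge -1, H0, X1) → no.
That gives 2 matching atoms.

2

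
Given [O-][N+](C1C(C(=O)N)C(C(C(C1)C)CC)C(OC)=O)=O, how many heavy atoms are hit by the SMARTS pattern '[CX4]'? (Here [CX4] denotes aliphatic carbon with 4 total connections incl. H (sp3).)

10

Check the 19 heavy atoms by environment: 10× C (X4) → match; 2× C (X3) → no; 3× O (X1) → no; 1× O (X2) → no; 1× N (X3) → no; 1× N (charge +1, X3) → no; 1× O (charge -1, X1) → no.
That gives 10 matching atoms.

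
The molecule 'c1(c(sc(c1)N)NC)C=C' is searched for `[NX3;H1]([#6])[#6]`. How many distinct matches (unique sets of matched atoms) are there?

1

[NX3;H1]([#6])[#6] is the SMARTS for a secondary amine: a trivalent nitrogen with one H, bonded to two carbons.
Exactly one fragment in the molecule meets all constraints, giving 1 match.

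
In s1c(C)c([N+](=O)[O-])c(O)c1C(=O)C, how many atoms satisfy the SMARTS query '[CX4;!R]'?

2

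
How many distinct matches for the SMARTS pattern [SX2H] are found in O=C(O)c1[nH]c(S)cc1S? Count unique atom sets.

[SX2H] is the SMARTS for a thiol: an aliphatic sulfur with two connections, one being H.
The molecule carries 2 separate instances of a thiol (-SH) meeting every constraint; each maps to a distinct set of atoms, giving 2 matches.

2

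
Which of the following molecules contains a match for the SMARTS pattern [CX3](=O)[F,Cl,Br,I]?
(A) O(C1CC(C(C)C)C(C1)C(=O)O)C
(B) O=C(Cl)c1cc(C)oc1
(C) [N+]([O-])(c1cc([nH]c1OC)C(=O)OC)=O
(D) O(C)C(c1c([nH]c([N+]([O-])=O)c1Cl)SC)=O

B

[CX3](=O)[F,Cl,Br,I] describes a carbonyl carbon bonded to a halogen (an acyl halide).
(A) has a carboxylic acid group (-C(=O)OH) but the carbonyl is bonded to -OH, not to a halogen.
(B) contains an acyl chloride (-C(=O)Cl), which satisfies every atom and bond constraint.
(C) has a methyl-ester group (-C(=O)OCH3) but the carbonyl is bonded to -O-C, not to a halogen.
(D) has a chloro substituent but the Cl is not on a carbonyl carbon.
So the answer is (B).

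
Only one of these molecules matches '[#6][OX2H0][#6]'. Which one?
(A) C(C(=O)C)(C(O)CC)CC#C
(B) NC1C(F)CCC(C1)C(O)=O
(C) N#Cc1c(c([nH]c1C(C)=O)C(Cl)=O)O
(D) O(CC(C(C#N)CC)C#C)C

D

[#6][OX2H0][#6] describes an aliphatic oxygen bridging two carbons with no H on the oxygen (an ether).
(A) has a hydroxyl group (-OH) but the oxygen has H1, not H0 bridging two carbons.
(B) has a carboxylic acid group (-C(=O)OH) but the -OH oxygen has H1; the =O is OX1, not OX2.
(C) has a hydroxyl group (-OH) but the oxygen has H1, not H0 bridging two carbons.
(D) contains a methoxy ether (-OCH3), which satisfies every atom and bond constraint.
So the answer is (D).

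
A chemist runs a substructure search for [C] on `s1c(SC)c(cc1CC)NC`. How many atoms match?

4

The query [C] means: uppercase C matches aliphatic (non-aromatic) carbon only.
Check the 11 heavy atoms by environment: 1× s (aromatic) → no; 4× c (aromatic) → no; 1× N → no; 4× C → match; 1× S → no.
That gives 4 matching atoms.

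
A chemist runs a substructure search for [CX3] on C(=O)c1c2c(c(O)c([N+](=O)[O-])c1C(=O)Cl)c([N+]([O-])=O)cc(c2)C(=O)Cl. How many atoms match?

Check the 25 heavy atoms by environment: 10× c (aromatic, X3) → no; 3× C (X3) → match; 5× O (X1) → no; 2× Cl (X1) → no; 2× N (charge +1, X3) → no; 2× O (charge -1, X1) → no; 1× O (X2) → no.
That gives 3 matching atoms.

3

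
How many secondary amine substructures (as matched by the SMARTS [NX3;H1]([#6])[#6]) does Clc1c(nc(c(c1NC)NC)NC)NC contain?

4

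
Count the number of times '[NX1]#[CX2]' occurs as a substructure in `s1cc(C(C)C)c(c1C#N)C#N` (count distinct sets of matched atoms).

2

[NX1]#[CX2] is the SMARTS for a nitrile: a nitrogen triple-bonded to a two-connected carbon.
The molecule carries 2 separate instances of a nitrile (-C#N) meeting every constraint; each maps to a distinct set of atoms, giving 2 matches.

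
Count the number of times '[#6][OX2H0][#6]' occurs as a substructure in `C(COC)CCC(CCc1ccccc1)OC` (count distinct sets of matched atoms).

2

[#6][OX2H0][#6] is the SMARTS for an ether: an aliphatic oxygen bridging two carbons with no H on the oxygen.
The molecule carries 2 separate instances of a methoxy ether (-OCH3) meeting every constraint; each maps to a distinct set of atoms, giving 2 matches.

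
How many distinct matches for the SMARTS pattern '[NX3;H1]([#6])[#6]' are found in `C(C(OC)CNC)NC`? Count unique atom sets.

2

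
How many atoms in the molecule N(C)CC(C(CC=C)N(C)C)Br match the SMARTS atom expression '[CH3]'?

3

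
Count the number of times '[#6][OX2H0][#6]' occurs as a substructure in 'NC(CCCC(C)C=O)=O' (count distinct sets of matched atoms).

0

[#6][OX2H0][#6] is the SMARTS for an ether: an aliphatic oxygen bridging two carbons with no H on the oxygen.
No fragment in the molecule satisfies every constraint, giving 0 matches.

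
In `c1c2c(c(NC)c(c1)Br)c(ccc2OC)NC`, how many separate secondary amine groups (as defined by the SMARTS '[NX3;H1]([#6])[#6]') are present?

2

[NX3;H1]([#6])[#6] is the SMARTS for a secondary amine: a trivalent nitrogen with one H, bonded to two carbons.
The molecule carries 2 separate instances of an N-methylamino group (-NHCH3) meeting every constraint; each maps to a distinct set of atoms, giving 2 matches.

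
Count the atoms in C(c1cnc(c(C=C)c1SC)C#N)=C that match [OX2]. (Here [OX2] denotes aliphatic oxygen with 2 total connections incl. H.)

0

The query [OX2] means: aliphatic oxygen with two total connections — ether, hydroxyl, or ester single-bond O.
Check the 14 heavy atoms by environment: 1× n (aromatic, X2) → no; 5× c (aromatic, X3) → no; 1× S (X2) → no; 1× C (X4) → no; 4× C (X3) → no; 1× C (X2) → no; 1× N (X1) → no.
No environment satisfies the query, so 0 matching atoms.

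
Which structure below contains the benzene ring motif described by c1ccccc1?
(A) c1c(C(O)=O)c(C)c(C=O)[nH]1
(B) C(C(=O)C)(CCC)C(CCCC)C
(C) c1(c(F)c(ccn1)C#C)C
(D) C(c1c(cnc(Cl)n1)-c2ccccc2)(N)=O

D

c1ccccc1 describes six aromatic carbons in a ring (a benzene ring).
(A) has a methyl group (-CH3) but no six-membered all-carbon aromatic ring is present.
(B) has a methyl group (-CH3) but no six-membered all-carbon aromatic ring is present.
(C) has a methyl group (-CH3) but no six-membered all-carbon aromatic ring is present.
(D) contains a phenyl ring, which satisfies every atom and bond constraint.
So the answer is (D).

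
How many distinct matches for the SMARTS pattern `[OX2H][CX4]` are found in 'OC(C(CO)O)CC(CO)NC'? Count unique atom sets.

4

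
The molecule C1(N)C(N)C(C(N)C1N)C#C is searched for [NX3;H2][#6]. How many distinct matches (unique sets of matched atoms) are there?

4

[NX3;H2][#6] is the SMARTS for a primary amine: a trivalent nitrogen with two H attached to carbon.
The molecule carries 4 separate instances of a primary amino group (-NH2) meeting every constraint; each maps to a distinct set of atoms, giving 4 matches.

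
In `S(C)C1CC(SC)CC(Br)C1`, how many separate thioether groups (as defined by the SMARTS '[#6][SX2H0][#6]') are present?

2

[#6][SX2H0][#6] is the SMARTS for a thioether: an aliphatic sulfur bridging two carbons with no H on the sulfur.
The molecule carries 2 separate instances of a methylthio ether (-SCH3) meeting every constraint; each maps to a distinct set of atoms, giving 2 matches.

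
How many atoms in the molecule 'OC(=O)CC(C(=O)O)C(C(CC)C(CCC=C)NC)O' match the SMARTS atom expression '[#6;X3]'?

4

The query [#6;X3] means: any carbon (aromatic or not) with three total connections.
Check the 20 heavy atoms by environment: 10× C (X4) → no; 1× N (X3) → no; 4× C (X3) → match; 2× O (X1) → no; 3× O (X2) → no.
That gives 4 matching atoms.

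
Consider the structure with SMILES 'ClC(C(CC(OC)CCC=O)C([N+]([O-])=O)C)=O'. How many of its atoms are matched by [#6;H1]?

The query [#6;H1] means: any carbon bearing exactly one hydrogen.
Check the 17 heavy atoms by environment: 2× C (H3) → no; 4× C (H1) → match; 3× C (H2) → no; 4× O (H0) → no; 1× N (charge +1, H0) → no; 1× O (charge -1, H0) → no; 1× C (H0) → no; 1× Cl (H0) → no.
That gives 4 matching atoms.

4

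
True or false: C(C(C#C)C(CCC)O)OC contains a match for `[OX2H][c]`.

False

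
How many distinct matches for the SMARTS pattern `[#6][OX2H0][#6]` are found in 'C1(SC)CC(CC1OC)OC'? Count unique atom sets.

2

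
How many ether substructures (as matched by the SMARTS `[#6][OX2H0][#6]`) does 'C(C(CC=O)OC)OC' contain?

2

[#6][OX2H0][#6] is the SMARTS for an ether: an aliphatic oxygen bridging two carbons with no H on the oxygen.
The molecule carries 2 separate instances of a methoxy ether (-OCH3) meeting every constraint; each maps to a distinct set of atoms, giving 2 matches.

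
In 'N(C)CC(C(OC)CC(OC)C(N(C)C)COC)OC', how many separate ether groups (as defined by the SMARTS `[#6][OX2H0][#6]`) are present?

4

[#6][OX2H0][#6] is the SMARTS for an ether: an aliphatic oxygen bridging two carbons with no H on the oxygen.
The molecule carries 4 separate instances of a methoxy ether (-OCH3) meeting every constraint; each maps to a distinct set of atoms, giving 4 matches.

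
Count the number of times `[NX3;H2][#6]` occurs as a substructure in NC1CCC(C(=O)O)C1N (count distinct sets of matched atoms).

[NX3;H2][#6] is the SMARTS for a primary amine: a trivalent nitrogen with two H attached to carbon.
The molecule carries 2 separate instances of a primary amino group (-NH2) meeting every constraint; each maps to a distinct set of atoms, giving 2 matches.

2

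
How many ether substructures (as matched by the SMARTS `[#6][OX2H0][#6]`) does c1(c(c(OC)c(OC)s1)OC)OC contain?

[#6][OX2H0][#6] is the SMARTS for an ether: an aliphatic oxygen bridging two carbons with no H on the oxygen.
The molecule carries 4 separate instances of a methoxy ether (-OCH3) meeting every constraint; each maps to a distinct set of atoms, giving 4 matches.

4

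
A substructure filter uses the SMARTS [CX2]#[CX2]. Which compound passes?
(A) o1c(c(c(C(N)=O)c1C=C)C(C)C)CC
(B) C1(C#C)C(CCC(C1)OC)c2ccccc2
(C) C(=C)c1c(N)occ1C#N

B

[CX2]#[CX2] describes a carbon-carbon triple bond (an alkyne).
(A) has a vinyl group (-CH=CH2) but the C=C is a double bond; both carbons are CX3, not CX2.
(B) contains an ethynyl group (-C#CH), which satisfies every atom and bond constraint.
(C) has a vinyl group (-CH=CH2) but the C=C is a double bond; both carbons are CX3, not CX2.
So the answer is (B).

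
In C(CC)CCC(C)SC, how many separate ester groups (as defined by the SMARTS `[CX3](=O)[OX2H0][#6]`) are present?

[CX3](=O)[OX2H0][#6] is the SMARTS for an ester: a carbonyl carbon bonded to an oxygen that is itself bonded to carbon (no H on that O).
No fragment in the molecule satisfies every constraint, giving 0 matches.

0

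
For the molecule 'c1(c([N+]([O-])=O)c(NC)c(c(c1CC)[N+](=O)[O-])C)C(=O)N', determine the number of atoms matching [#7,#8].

9

The query [#7,#8] means: nitrogen or oxygen (comma = OR).
Check the 20 heavy atoms by environment: 6× c (aromatic) → no; 2× N (charge +1) → match; 2× O (charge -1) → match; 3× O → match; 5× C → no; 2× N → match.
Summing the matching environments: 2 + 2 + 3 + 2 = 9 matching atoms.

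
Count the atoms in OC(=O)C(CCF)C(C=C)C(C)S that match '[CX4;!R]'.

6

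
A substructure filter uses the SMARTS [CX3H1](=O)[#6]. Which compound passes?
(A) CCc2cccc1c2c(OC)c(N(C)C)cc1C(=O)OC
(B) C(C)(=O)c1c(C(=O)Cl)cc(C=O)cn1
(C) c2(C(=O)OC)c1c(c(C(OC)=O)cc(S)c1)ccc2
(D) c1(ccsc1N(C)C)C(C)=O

[CX3H1](=O)[#6] describes an sp2 carbon with one H, double-bonded to O and single-bonded to carbon (an aldehyde).
(A) has a methyl-ester group (-C(=O)OCH3) but the carbonyl carbon has H0, not H1.
(B) contains an aldehyde (-CHO), which satisfies every atom and bond constraint.
(C) has a methyl-ester group (-C(=O)OCH3) but the carbonyl carbon has H0, not H1.
(D) has an acetyl/ketone group (-C(=O)CH3) but the carbonyl carbon has H0 (two carbon neighbours), not H1.
So the answer is (B).

B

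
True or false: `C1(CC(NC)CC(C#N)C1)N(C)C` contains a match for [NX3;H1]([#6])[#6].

True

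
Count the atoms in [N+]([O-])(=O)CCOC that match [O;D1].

The query [O;D1] means: aliphatic oxygen bonded to exactly one heavy atom.
Check the 7 heavy atoms by environment: 2× C (D2) → no; 1× O (D2) → no; 1× C (D1) → no; 1× N (charge +1, D3) → no; 1× O (charge -1, D1) → match; 1× O (D1) → match.
Summing the matching environments: 1 + 1 = 2 matching atoms.

2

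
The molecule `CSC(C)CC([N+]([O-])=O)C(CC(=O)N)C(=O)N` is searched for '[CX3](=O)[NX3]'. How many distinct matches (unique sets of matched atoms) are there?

2

[CX3](=O)[NX3] is the SMARTS for an amide: a carbonyl carbon bonded to a trivalent nitrogen.
The molecule carries 2 separate instances of a primary amide (-C(=O)NH2) meeting every constraint; each maps to a distinct set of atoms, giving 2 matches.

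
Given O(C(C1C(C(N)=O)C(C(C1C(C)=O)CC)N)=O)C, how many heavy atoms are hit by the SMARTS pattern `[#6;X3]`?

3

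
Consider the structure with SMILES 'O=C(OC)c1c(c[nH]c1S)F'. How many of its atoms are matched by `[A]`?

Check the 11 heavy atoms by environment: 1× n (aromatic) → no; 4× c (aromatic) → no; 2× C → match; 2× O → match; 1× S → match; 1× F → match.
Summing the matching environments: 2 + 2 + 1 + 1 = 6 matching atoms.

6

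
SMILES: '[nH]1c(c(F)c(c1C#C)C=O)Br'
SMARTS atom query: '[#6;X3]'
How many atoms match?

The query [#6;X3] means: any carbon (aromatic or not) with three total connections.
Check the 11 heavy atoms by environment: 1× n (aromatic, X3) → no; 4× c (aromatic, X3) → match; 2× C (X2) → no; 1× C (X3) → match; 1× O (X1) → no; 1× F (X1) → no; 1× Br (X1) → no.
Summing the matching environments: 4 + 1 = 5 matching atoms.

5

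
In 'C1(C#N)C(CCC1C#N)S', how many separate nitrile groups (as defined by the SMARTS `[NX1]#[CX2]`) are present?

2

[NX1]#[CX2] is the SMARTS for a nitrile: a nitrogen triple-bonded to a two-connected carbon.
The molecule carries 2 separate instances of a nitrile (-C#N) meeting every constraint; each maps to a distinct set of atoms, giving 2 matches.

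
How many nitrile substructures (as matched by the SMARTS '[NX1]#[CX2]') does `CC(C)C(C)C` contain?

[NX1]#[CX2] is the SMARTS for a nitrile: a nitrogen triple-bonded to a two-connected carbon.
No fragment in the molecule satisfies every constraint, giving 0 matches.

0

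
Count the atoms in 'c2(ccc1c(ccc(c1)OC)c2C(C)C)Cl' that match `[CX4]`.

4

The query [CX4] means: C with X4: aliphatic carbon with exactly 4 total connections (bonds + H).
Check the 16 heavy atoms by environment: 10× c (aromatic, X3) → no; 4× C (X4) → match; 1× Cl (X1) → no; 1× O (X2) → no.
That gives 4 matching atoms.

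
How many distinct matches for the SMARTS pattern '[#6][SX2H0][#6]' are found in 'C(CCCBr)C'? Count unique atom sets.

0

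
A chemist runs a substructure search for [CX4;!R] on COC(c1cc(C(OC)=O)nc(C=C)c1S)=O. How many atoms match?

2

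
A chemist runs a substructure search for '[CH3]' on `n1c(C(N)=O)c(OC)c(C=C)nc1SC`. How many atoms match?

2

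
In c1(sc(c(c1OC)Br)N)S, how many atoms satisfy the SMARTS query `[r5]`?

5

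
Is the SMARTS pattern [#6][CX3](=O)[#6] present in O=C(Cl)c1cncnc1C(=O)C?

Yes

The pattern [#6][CX3](=O)[#6] describes a carbonyl carbon (no H) flanked by two carbons — a ketone.
The molecule carries an acetyl/ketone group (-C(=O)CH3), whose atoms satisfy every constraint of the query, so the pattern matches.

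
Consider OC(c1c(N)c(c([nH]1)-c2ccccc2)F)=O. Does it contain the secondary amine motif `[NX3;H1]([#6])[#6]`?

No

The pattern [NX3;H1]([#6])[#6] describes a trivalent nitrogen with one H, bonded to two carbons — a secondary amine.
The closest candidate here is a primary amino group (-NH2), but the nitrogen has H2 and only one carbon neighbour. No other fragment satisfies the full query, so there is no match.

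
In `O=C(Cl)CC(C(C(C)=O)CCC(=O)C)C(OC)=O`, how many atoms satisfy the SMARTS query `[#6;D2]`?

3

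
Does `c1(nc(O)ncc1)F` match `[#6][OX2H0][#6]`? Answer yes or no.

The pattern [#6][OX2H0][#6] describes an aliphatic oxygen bridging two carbons with no H on the oxygen — an ether.
The closest candidate here is a hydroxyl group (-OH), but the oxygen has H1, not H0 bridging two carbons. No other fragment satisfies the full query, so there is no match.

No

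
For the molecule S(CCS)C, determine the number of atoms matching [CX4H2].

Check the 5 heavy atoms by environment: 2× C (H2, X4) → match; 1× S (H0, X2) → no; 1× C (H3, X4) → no; 1× S (H1, X2) → no.
That gives 2 matching atoms.

2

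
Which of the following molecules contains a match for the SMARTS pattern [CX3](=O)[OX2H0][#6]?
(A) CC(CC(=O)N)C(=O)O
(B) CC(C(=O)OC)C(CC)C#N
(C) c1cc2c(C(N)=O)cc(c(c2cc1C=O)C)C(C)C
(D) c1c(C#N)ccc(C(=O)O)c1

B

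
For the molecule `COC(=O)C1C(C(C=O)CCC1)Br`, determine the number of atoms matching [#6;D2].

4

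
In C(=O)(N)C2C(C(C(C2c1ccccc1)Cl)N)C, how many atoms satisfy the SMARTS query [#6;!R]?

2

Check the 17 heavy atoms by environment: 5× C (in 5-ring) → no; 1× Cl (acyclic) → no; 2× C (acyclic) → match; 2× N (acyclic) → no; 6× c (aromatic, in 6-ring) → no; 1× O (acyclic) → no.
That gives 2 matching atoms.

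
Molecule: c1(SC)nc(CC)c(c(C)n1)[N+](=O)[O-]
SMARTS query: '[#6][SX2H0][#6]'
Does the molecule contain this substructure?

Yes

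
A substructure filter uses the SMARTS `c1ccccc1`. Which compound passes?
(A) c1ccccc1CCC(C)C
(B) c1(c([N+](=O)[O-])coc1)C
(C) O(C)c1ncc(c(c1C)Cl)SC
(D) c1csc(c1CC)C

A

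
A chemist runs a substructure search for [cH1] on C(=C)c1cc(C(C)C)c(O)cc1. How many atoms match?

3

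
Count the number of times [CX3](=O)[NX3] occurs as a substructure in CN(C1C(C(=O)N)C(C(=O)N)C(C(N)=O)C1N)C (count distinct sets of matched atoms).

[CX3](=O)[NX3] is the SMARTS for an amide: a carbonyl carbon bonded to a trivalent nitrogen.
The molecule carries 3 separate instances of a primary amide (-C(=O)NH2) meeting every constraint; each maps to a distinct set of atoms, giving 3 matches.

3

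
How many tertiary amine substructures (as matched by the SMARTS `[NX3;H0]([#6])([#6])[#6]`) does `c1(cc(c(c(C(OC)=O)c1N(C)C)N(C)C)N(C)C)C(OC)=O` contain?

3

[NX3;H0]([#6])([#6])[#6] is the SMARTS for a tertiary amine: a trivalent nitrogen with no H, bonded to three carbons.
The molecule carries 3 separate instances of a dimethylamino group (-N(CH3)2) meeting every constraint; each maps to a distinct set of atoms, giving 3 matches.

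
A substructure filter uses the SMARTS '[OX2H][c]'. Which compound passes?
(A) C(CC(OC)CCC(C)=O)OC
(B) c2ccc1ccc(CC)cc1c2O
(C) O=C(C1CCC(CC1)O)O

B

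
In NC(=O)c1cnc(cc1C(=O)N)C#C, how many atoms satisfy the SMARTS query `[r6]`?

The query [r6] means: r6 matches atoms in a six-membered ring.
Check the 14 heavy atoms by environment: 1× n (aromatic, in 6-ring) → match; 5× c (aromatic, in 6-ring) → match; 4× C (acyclic) → no; 2× O (acyclic) → no; 2× N (acyclic) → no.
Summing the matching environments: 1 + 5 = 6 matching atoms.

6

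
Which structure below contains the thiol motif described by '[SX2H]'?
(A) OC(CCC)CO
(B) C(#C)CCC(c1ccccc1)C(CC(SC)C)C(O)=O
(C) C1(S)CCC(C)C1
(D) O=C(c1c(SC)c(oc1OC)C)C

[SX2H] describes an aliphatic sulfur with two connections, one being H (a thiol).
(A) has a hydroxyl group (-OH) but it is an -OH, not an -SH.
(B) has a methylthio ether (-SCH3) but the sulfur has H0 (bonded to two carbons), not H1.
(C) contains a thiol (-SH), which satisfies every atom and bond constraint.
(D) has a methylthio ether (-SCH3) but the sulfur has H0 (bonded to two carbons), not H1.
So the answer is (C).

C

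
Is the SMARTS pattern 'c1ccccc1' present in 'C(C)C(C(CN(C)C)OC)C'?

No

The pattern c1ccccc1 describes six aromatic carbons in a ring — a benzene ring.
The closest candidate here is a methyl group (-CH3), but no six-membered all-carbon aromatic ring is present. No other fragment satisfies the full query, so there is no match.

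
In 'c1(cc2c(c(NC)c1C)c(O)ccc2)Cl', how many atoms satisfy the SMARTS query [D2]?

5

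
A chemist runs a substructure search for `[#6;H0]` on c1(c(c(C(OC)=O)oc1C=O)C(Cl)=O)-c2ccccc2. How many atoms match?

7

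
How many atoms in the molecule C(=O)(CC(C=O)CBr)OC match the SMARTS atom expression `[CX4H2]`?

2

Check the 10 heavy atoms by environment: 2× C (H2, X4) → match; 1× C (H1, X4) → no; 1× Br (H0, X1) → no; 1× C (H1, X3) → no; 2× O (H0, X1) → no; 1× C (H0, X3) → no; 1× O (H0, X2) → no; 1× C (H3, X4) → no.
That gives 2 matching atoms.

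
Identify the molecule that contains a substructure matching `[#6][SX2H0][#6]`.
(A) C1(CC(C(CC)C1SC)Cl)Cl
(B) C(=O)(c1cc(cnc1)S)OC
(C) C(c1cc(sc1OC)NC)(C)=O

A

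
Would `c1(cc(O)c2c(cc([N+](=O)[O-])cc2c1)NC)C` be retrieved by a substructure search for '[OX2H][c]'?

Yes

The pattern [OX2H][c] describes a hydroxyl oxygen attached to an aromatic carbon — a phenol.
The molecule carries a hydroxyl group (-OH), whose atoms satisfy every constraint of the query, so the pattern matches.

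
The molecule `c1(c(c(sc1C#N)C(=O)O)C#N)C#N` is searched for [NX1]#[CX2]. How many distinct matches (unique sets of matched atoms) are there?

3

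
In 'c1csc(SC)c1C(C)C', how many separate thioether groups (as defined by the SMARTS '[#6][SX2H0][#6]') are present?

1

[#6][SX2H0][#6] is the SMARTS for a thioether: an aliphatic sulfur bridging two carbons with no H on the sulfur.
Exactly one fragment in the molecule meets all constraints, giving 1 match.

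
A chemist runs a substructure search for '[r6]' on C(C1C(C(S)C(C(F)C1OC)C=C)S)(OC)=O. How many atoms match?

6

The query [r6] means: r6 matches atoms in a six-membered ring.
Check the 17 heavy atoms by environment: 6× C (in 6-ring) → match; 5× C (acyclic) → no; 3× O (acyclic) → no; 2× S (acyclic) → no; 1× F (acyclic) → no.
That gives 6 matching atoms.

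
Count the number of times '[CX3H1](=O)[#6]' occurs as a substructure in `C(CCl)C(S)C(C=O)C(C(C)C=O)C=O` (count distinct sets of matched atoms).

[CX3H1](=O)[#6] is the SMARTS for an aldehyde: an sp2 carbon with one H, double-bonded to O and single-bonded to carbon.
The molecule carries 3 separate instances of an aldehyde (-CHO) meeting every constraint; each maps to a distinct set of atoms, giving 3 matches.

3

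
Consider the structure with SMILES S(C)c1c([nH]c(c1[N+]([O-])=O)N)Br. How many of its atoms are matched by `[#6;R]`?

4

The query [#6;R] means: carbon that is part of a ring.
Check the 12 heavy atoms by environment: 1× n (aromatic, in 5-ring) → no; 4× c (aromatic, in 5-ring) → match; 1× N (acyclic) → no; 1× N (charge +1, acyclic) → no; 1× O (charge -1, acyclic) → no; 1× O (acyclic) → no; 1× Br (acyclic) → no; 1× S (acyclic) → no; 1× C (acyclic) → no.
That gives 4 matching atoms.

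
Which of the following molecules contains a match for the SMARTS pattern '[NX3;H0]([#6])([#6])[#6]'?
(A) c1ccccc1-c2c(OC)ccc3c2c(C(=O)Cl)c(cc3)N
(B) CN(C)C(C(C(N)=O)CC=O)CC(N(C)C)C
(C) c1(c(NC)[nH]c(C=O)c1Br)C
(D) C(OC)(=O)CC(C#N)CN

B

[NX3;H0]([#6])([#6])[#6] describes a trivalent nitrogen with no H, bonded to three carbons (a tertiary amine).
(A) has a primary amino group (-NH2) but the nitrogen has H2, not H0 with three carbons.
(B) contains a dimethylamino group (-N(CH3)2), which satisfies every atom and bond constraint.
(C) has an N-methylamino group (-NHCH3) but the nitrogen still has one H (H1), not H0.
(D) has a primary amino group (-NH2) but the nitrogen has H2, not H0 with three carbons.
So the answer is (B).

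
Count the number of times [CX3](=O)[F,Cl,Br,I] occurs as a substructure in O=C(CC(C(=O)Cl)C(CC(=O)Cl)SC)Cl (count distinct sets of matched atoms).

[CX3](=O)[F,Cl,Br,I] is the SMARTS for an acyl halide: a carbonyl carbon bonded to a halogen.
The molecule carries 3 separate instances of an acyl chloride (-C(=O)Cl) meeting every constraint; each maps to a distinct set of atoms, giving 3 matches.

3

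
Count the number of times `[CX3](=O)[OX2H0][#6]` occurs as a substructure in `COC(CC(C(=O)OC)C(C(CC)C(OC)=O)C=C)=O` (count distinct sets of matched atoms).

3

[CX3](=O)[OX2H0][#6] is the SMARTS for an ester: a carbonyl carbon bonded to an oxygen that is itself bonded to carbon (no H on that O).
The molecule carries 3 separate instances of a methyl-ester group (-C(=O)OCH3) meeting every constraint; each maps to a distinct set of atoms, giving 3 matches.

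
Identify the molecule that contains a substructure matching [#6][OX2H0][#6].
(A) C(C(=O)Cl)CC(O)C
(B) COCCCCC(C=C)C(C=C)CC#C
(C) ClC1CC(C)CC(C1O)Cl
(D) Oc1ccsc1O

[#6][OX2H0][#6] describes an aliphatic oxygen bridging two carbons with no H on the oxygen (an ether).
(A) has a hydroxyl group (-OH) but the oxygen has H1, not H0 bridging two carbons.
(B) contains a methoxy ether (-OCH3), which satisfies every atom and bond constraint.
(C) has a hydroxyl group (-OH) but the oxygen has H1, not H0 bridging two carbons.
(D) has a hydroxyl group (-OH) but the oxygen has H1, not H0 bridging two carbons.
So the answer is (B).

B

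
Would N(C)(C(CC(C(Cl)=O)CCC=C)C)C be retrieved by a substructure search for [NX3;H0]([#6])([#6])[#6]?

Yes

The pattern [NX3;H0]([#6])([#6])[#6] describes a trivalent nitrogen with no H, bonded to three carbons — a tertiary amine.
The molecule carries a dimethylamino group (-N(CH3)2), whose atoms satisfy every constraint of the query, so the pattern matches.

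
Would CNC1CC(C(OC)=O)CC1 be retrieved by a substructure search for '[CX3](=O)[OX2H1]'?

The pattern [CX3](=O)[OX2H1] describes an sp2 carbon double-bonded to O and single-bonded to an -OH oxygen — a carboxylic acid.
The closest candidate here is a methyl-ester group (-C(=O)OCH3), but the singly-bonded O has no H (OX2H0, not OX2H1). No other fragment satisfies the full query, so there is no match.

No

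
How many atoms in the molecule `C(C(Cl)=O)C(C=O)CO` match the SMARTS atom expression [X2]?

Check the 9 heavy atoms by environment: 3× C (X4) → no; 2× C (X3) → no; 2× O (X1) → no; 1× Cl (X1) → no; 1× O (X2) → match.
That gives 1 matching atom.

1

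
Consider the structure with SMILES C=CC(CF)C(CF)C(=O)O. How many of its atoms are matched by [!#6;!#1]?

4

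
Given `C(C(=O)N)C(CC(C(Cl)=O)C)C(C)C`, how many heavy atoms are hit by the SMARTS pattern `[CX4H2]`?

2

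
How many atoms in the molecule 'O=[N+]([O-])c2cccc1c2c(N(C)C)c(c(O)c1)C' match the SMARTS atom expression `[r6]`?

10

The query [r6] means: r6 matches atoms in a six-membered ring.
Check the 18 heavy atoms by environment: 10× c (aromatic, in 6-ring) → match; 1× N (acyclic) → no; 3× C (acyclic) → no; 1× N (charge +1, acyclic) → no; 1× O (charge -1, acyclic) → no; 2× O (acyclic) → no.
That gives 10 matching atoms.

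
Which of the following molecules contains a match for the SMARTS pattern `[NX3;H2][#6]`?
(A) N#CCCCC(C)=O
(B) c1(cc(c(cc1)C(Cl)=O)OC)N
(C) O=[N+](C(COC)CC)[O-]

B

[NX3;H2][#6] describes a trivalent nitrogen with two H attached to carbon (a primary amine).
(A) has a nitrile (-C#N) but the nitrogen is NX1 (triple-bonded), not NX3 with two H.
(B) contains a primary amino group (-NH2), which satisfies every atom and bond constraint.
(C) has a nitro group (-[N+](=O)[O-]) but the nitrogen is [N+] with no H, not NX3H2.
So the answer is (B).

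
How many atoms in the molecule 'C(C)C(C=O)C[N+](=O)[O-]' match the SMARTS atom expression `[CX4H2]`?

2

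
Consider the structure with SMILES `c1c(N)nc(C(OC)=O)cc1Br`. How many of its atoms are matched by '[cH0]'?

3

Check the 12 heavy atoms by environment: 1× n (aromatic, H0) → no; 3× c (aromatic, H0) → match; 2× c (aromatic, H1) → no; 1× C (H0) → no; 2× O (H0) → no; 1× C (H3) → no; 1× N (H2) → no; 1× Br (H0) → no.
That gives 3 matching atoms.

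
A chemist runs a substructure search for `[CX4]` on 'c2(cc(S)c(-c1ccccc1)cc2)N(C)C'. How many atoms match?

2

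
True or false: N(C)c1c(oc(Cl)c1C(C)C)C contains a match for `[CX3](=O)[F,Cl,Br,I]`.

False

The pattern [CX3](=O)[F,Cl,Br,I] describes a carbonyl carbon bonded to a halogen — an acyl halide.
The closest candidate here is a chloro substituent, but the Cl is not on a carbonyl carbon. No other fragment satisfies the full query, so there is no match.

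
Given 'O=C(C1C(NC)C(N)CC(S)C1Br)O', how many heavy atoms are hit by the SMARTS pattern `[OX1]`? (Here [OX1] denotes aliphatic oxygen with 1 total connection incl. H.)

1

The query [OX1] means: aliphatic oxygen with one total connection — typically a carbonyl =O or an oxide.
Check the 14 heavy atoms by environment: 7× C (X4) → no; 1× S (X2) → no; 2× N (X3) → no; 1× C (X3) → no; 1× O (X1) → match; 1× O (X2) → no; 1× Br (X1) → no.
That gives 1 matching atom.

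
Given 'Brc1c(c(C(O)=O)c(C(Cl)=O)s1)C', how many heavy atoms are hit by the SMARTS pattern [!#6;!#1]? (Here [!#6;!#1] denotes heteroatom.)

6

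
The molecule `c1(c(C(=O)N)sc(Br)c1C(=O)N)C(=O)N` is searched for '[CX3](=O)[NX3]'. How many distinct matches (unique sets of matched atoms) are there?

3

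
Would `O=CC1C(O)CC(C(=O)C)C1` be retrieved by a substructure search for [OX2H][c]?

No

The pattern [OX2H][c] describes a hydroxyl oxygen attached to an aromatic carbon — a phenol.
The closest candidate here is a hydroxyl group (-OH), but the -OH is on an aliphatic carbon, not an aromatic c. No other fragment satisfies the full query, so there is no match.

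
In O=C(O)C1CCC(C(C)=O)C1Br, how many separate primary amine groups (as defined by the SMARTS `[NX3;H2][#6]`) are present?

[NX3;H2][#6] is the SMARTS for a primary amine: a trivalent nitrogen with two H attached to carbon.
No fragment in the molecule satisfies every constraint, giving 0 matches.

0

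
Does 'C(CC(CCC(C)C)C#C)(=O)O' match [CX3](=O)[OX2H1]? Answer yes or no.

Yes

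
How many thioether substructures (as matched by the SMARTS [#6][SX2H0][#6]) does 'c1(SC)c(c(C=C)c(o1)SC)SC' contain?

[#6][SX2H0][#6] is the SMARTS for a thioether: an aliphatic sulfur bridging two carbons with no H on the sulfur.
The molecule carries 3 separate instances of a methylthio ether (-SCH3) meeting every constraint; each maps to a distinct set of atoms, giving 3 matches.

3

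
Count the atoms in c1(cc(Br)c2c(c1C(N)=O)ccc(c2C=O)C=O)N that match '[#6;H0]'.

8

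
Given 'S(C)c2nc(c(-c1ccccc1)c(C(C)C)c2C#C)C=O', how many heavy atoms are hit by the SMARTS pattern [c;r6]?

11

Check the 21 heavy atoms by environment: 1× n (aromatic, in 6-ring) → no; 11× c (aromatic, in 6-ring) → match; 7× C (acyclic) → no; 1× S (acyclic) → no; 1× O (acyclic) → no.
That gives 11 matching atoms.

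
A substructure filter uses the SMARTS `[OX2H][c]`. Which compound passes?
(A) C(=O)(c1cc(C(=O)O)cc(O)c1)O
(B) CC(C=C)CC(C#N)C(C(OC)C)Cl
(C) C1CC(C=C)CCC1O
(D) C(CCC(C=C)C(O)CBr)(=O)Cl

[OX2H][c] describes a hydroxyl oxygen attached to an aromatic carbon (a phenol).
(A) contains a hydroxyl group (-OH), which satisfies every atom and bond constraint.
(B) has a methoxy ether (-OCH3) but the oxygen has H0, not H1.
(C) has a hydroxyl group (-OH) but the -OH is on an aliphatic carbon, not an aromatic c.
(D) has a hydroxyl group (-OH) but the -OH is on an aliphatic carbon, not an aromatic c.
So the answer is (A).

A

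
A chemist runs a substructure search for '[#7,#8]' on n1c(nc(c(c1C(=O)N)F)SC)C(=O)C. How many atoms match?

5

The query [#7,#8] means: nitrogen or oxygen (comma = OR).
Check the 15 heavy atoms by environment: 2× n (aromatic) → match; 4× c (aromatic) → no; 1× F → no; 4× C → no; 2× O → match; 1× N → match; 1× S → no.
Summing the matching environments: 2 + 2 + 1 = 5 matching atoms.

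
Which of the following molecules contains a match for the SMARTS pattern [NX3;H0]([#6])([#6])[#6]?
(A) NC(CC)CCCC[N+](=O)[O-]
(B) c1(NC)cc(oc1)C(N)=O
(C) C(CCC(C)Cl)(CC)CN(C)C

C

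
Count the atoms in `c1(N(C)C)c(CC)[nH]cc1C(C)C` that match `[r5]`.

5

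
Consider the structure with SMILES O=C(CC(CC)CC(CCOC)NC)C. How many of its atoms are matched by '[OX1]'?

Check the 15 heavy atoms by environment: 11× C (X4) → no; 1× C (X3) → no; 1× O (X1) → match; 1× N (X3) → no; 1× O (X2) → no.
That gives 1 matching atom.

1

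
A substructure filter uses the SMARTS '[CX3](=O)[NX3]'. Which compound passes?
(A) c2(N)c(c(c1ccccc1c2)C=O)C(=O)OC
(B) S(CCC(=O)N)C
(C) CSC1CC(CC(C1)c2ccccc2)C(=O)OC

B

[CX3](=O)[NX3] describes a carbonyl carbon bonded to a trivalent nitrogen (an amide).
(A) has a primary amino group (-NH2) but the -NH2 is not attached to a carbonyl carbon.
(B) contains a primary amide (-C(=O)NH2), which satisfies every atom and bond constraint.
(C) has a methyl-ester group (-C(=O)OCH3) but the carbonyl is bonded to O, not to an NX3 nitrogen.
So the answer is (B).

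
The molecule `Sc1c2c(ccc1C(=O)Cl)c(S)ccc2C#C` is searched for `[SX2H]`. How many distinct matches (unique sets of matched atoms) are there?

2

[SX2H] is the SMARTS for a thiol: an aliphatic sulfur with two connections, one being H.
The molecule carries 2 separate instances of a thiol (-SH) meeting every constraint; each maps to a distinct set of atoms, giving 2 matches.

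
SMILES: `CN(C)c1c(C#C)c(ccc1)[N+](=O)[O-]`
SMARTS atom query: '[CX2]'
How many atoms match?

The query [CX2] means: C with X2: aliphatic carbon with exactly 2 total connections.
Check the 14 heavy atoms by environment: 6× c (aromatic, X3) → no; 2× C (X2) → match; 1× N (charge +1, X3) → no; 1× O (charge -1, X1) → no; 1× O (X1) → no; 1× N (X3) → no; 2× C (X4) → no.
That gives 2 matching atoms.

2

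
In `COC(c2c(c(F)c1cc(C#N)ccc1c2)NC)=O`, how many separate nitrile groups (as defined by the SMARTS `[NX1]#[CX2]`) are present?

[NX1]#[CX2] is the SMARTS for a nitrile: a nitrogen triple-bonded to a two-connected carbon.
Exactly one fragment in the molecule meets all constraints, giving 1 match.

1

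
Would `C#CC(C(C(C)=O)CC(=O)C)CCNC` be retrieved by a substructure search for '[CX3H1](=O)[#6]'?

No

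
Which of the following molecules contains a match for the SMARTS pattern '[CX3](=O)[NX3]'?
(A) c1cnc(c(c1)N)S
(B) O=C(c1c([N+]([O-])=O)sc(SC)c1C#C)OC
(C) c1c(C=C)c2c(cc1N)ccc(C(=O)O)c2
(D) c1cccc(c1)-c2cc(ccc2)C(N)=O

[CX3](=O)[NX3] describes a carbonyl carbon bonded to a trivalent nitrogen (an amide).
(A) has a primary amino group (-NH2) but the -NH2 is not attached to a carbonyl carbon.
(B) has a methyl-ester group (-C(=O)OCH3) but the carbonyl is bonded to O, not to an NX3 nitrogen.
(C) has a carboxylic acid group (-C(=O)OH) but the carbonyl is bonded to O, not to an NX3 nitrogen.
(D) contains a primary amide (-C(=O)NH2), which satisfies every atom and bond constraint.
So the answer is (D).

D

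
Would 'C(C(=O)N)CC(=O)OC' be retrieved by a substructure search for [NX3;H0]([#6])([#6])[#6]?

No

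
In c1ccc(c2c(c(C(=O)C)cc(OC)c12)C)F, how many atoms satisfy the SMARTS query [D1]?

5

The query [D1] means: atom with exactly one heavy-atom neighbour (degree 1).
Check the 17 heavy atoms by environment: 6× c (aromatic, D3) → no; 4× c (aromatic, D2) → no; 1× C (D3) → no; 1× O (D1) → match; 3× C (D1) → match; 1× O (D2) → no; 1× F (D1) → match.
Summing the matching environments: 1 + 3 + 1 = 5 matching atoms.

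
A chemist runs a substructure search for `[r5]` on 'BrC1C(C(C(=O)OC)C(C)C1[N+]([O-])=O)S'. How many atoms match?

5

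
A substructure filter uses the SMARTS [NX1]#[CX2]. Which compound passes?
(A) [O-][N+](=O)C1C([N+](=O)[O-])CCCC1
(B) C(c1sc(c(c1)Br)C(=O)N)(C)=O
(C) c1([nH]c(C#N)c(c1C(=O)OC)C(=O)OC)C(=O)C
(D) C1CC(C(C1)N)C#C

C

[NX1]#[CX2] describes a nitrogen triple-bonded to a two-connected carbon (a nitrile).
(A) has a nitro group (-[N+](=O)[O-]) but there is no C#N triple bond.
(B) has a primary amide (-C(=O)NH2) but the nitrogen is NX3, not NX1.
(C) contains a nitrile (-C#N), which satisfies every atom and bond constraint.
(D) has a primary amino group (-NH2) but the nitrogen is NX3 (three connections), not NX1 triple-bonded.
So the answer is (C).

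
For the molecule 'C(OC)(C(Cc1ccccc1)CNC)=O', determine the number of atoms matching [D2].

The query [D2] means: atom with exactly two heavy-atom neighbours.
Check the 15 heavy atoms by environment: 2× C (D2) → match; 2× C (D3) → no; 1× N (D2) → match; 2× C (D1) → no; 1× O (D1) → no; 1× O (D2) → match; 1× c (aromatic, D3) → no; 5× c (aromatic, D2) → match.
Summing the matching environments: 2 + 1 + 1 + 5 = 9 matching atoms.

9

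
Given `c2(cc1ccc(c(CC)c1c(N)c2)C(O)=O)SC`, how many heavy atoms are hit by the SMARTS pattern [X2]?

The query [X2] means: any atom with exactly two total connections (bonds + H).
Check the 18 heavy atoms by environment: 10× c (aromatic, X3) → no; 1× C (X3) → no; 1× O (X1) → no; 1× O (X2) → match; 3× C (X4) → no; 1× S (X2) → match; 1× N (X3) → no.
Summing the matching environments: 1 + 1 = 2 matching atoms.

2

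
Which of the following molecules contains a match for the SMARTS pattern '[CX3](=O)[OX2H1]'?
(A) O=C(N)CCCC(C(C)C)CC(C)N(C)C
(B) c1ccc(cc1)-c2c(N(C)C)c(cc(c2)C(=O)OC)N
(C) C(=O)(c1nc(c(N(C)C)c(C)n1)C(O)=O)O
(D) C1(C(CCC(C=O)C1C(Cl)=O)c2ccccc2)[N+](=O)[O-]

[CX3](=O)[OX2H1] describes an sp2 carbon double-bonded to O and single-bonded to an -OH oxygen (a carboxylic acid).
(A) has a primary amide (-C(=O)NH2) but the carbonyl is bonded to N, not to an -OH oxygen.
(B) has a methyl-ester group (-C(=O)OCH3) but the singly-bonded O has no H (OX2H0, not OX2H1).
(C) contains a carboxylic acid group (-C(=O)OH), which satisfies every atom and bond constraint.
(D) has an aldehyde (-CHO) but there is no singly-bonded oxygen on the carbonyl carbon.
So the answer is (C).

C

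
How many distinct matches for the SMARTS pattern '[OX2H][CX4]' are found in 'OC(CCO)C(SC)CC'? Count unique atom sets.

2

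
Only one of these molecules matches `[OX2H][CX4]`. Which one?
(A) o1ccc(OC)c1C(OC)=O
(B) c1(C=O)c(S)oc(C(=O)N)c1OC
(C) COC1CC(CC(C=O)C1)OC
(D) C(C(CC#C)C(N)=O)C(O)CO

D

[OX2H][CX4] describes a hydroxyl oxygen bound to an sp3 (X4) carbon (an aliphatic alcohol).
(A) has a methoxy ether (-OCH3) but the oxygen has H0 (ether), not H1.
(B) has a methoxy ether (-OCH3) but the oxygen has H0 (ether), not H1.
(C) has a methoxy ether (-OCH3) but the oxygen has H0 (ether), not H1.
(D) contains a hydroxyl group (-OH), which satisfies every atom and bond constraint.
So the answer is (D).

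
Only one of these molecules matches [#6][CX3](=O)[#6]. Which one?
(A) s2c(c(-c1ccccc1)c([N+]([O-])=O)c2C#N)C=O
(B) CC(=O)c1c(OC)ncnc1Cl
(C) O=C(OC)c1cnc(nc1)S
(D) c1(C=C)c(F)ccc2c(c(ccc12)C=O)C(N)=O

[#6][CX3](=O)[#6] describes a carbonyl carbon (no H) flanked by two carbons (a ketone).
(A) has an aldehyde (-CHO) but the carbonyl carbon has H1, so it is not flanked by two carbons.
(B) contains an acetyl/ketone group (-C(=O)CH3), which satisfies every atom and bond constraint.
(C) has a methyl-ester group (-C(=O)OCH3) but one neighbour of the carbonyl carbon is O, not C.
(D) has a primary amide (-C(=O)NH2) but one neighbour of the carbonyl carbon is N, not C.
So the answer is (B).

B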